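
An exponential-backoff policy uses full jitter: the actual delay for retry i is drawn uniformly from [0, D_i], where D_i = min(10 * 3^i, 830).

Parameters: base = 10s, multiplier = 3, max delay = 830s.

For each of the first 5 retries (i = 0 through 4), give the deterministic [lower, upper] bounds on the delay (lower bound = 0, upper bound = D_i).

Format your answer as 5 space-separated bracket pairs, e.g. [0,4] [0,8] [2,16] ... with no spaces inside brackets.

Answer: [0,10] [0,30] [0,90] [0,270] [0,810]

Derivation:
Computing bounds per retry:
  i=0: D_i=min(10*3^0,830)=10, bounds=[0,10]
  i=1: D_i=min(10*3^1,830)=30, bounds=[0,30]
  i=2: D_i=min(10*3^2,830)=90, bounds=[0,90]
  i=3: D_i=min(10*3^3,830)=270, bounds=[0,270]
  i=4: D_i=min(10*3^4,830)=810, bounds=[0,810]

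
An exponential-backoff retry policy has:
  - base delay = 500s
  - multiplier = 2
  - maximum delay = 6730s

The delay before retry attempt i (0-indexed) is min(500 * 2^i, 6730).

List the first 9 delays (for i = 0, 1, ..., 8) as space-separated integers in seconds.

Computing each delay:
  i=0: min(500*2^0, 6730) = 500
  i=1: min(500*2^1, 6730) = 1000
  i=2: min(500*2^2, 6730) = 2000
  i=3: min(500*2^3, 6730) = 4000
  i=4: min(500*2^4, 6730) = 6730
  i=5: min(500*2^5, 6730) = 6730
  i=6: min(500*2^6, 6730) = 6730
  i=7: min(500*2^7, 6730) = 6730
  i=8: min(500*2^8, 6730) = 6730

Answer: 500 1000 2000 4000 6730 6730 6730 6730 6730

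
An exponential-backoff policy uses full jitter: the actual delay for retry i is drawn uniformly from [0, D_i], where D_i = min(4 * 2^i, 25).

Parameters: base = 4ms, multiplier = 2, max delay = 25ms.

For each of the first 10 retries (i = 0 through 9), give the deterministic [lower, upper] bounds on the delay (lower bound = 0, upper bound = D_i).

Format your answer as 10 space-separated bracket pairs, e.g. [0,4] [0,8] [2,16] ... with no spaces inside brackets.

Computing bounds per retry:
  i=0: D_i=min(4*2^0,25)=4, bounds=[0,4]
  i=1: D_i=min(4*2^1,25)=8, bounds=[0,8]
  i=2: D_i=min(4*2^2,25)=16, bounds=[0,16]
  i=3: D_i=min(4*2^3,25)=25, bounds=[0,25]
  i=4: D_i=min(4*2^4,25)=25, bounds=[0,25]
  i=5: D_i=min(4*2^5,25)=25, bounds=[0,25]
  i=6: D_i=min(4*2^6,25)=25, bounds=[0,25]
  i=7: D_i=min(4*2^7,25)=25, bounds=[0,25]
  i=8: D_i=min(4*2^8,25)=25, bounds=[0,25]
  i=9: D_i=min(4*2^9,25)=25, bounds=[0,25]

Answer: [0,4] [0,8] [0,16] [0,25] [0,25] [0,25] [0,25] [0,25] [0,25] [0,25]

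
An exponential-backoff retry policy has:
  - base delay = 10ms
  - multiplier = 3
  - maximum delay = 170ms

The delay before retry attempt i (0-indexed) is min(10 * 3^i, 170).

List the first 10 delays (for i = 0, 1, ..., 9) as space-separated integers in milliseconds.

Answer: 10 30 90 170 170 170 170 170 170 170

Derivation:
Computing each delay:
  i=0: min(10*3^0, 170) = 10
  i=1: min(10*3^1, 170) = 30
  i=2: min(10*3^2, 170) = 90
  i=3: min(10*3^3, 170) = 170
  i=4: min(10*3^4, 170) = 170
  i=5: min(10*3^5, 170) = 170
  i=6: min(10*3^6, 170) = 170
  i=7: min(10*3^7, 170) = 170
  i=8: min(10*3^8, 170) = 170
  i=9: min(10*3^9, 170) = 170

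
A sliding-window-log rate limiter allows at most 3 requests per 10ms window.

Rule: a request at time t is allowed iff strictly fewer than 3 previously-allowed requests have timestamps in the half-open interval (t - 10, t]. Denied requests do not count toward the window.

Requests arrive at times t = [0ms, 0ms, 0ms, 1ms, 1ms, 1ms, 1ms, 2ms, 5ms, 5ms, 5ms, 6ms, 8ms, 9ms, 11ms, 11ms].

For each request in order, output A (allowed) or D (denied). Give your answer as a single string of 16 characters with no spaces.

Answer: AAADDDDDDDDDDDAA

Derivation:
Tracking allowed requests in the window:
  req#1 t=0ms: ALLOW
  req#2 t=0ms: ALLOW
  req#3 t=0ms: ALLOW
  req#4 t=1ms: DENY
  req#5 t=1ms: DENY
  req#6 t=1ms: DENY
  req#7 t=1ms: DENY
  req#8 t=2ms: DENY
  req#9 t=5ms: DENY
  req#10 t=5ms: DENY
  req#11 t=5ms: DENY
  req#12 t=6ms: DENY
  req#13 t=8ms: DENY
  req#14 t=9ms: DENY
  req#15 t=11ms: ALLOW
  req#16 t=11ms: ALLOW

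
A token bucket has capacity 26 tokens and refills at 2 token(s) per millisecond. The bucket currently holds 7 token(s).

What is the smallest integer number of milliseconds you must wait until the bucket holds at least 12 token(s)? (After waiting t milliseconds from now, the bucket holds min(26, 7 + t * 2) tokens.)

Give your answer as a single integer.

Need 7 + t * 2 >= 12, so t >= 5/2.
Smallest integer t = ceil(5/2) = 3.

Answer: 3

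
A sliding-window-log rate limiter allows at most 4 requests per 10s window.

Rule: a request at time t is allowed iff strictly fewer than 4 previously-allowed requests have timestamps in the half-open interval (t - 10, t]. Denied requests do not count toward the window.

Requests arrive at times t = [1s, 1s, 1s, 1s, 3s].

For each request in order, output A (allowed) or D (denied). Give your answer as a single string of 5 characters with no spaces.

Tracking allowed requests in the window:
  req#1 t=1s: ALLOW
  req#2 t=1s: ALLOW
  req#3 t=1s: ALLOW
  req#4 t=1s: ALLOW
  req#5 t=3s: DENY

Answer: AAAAD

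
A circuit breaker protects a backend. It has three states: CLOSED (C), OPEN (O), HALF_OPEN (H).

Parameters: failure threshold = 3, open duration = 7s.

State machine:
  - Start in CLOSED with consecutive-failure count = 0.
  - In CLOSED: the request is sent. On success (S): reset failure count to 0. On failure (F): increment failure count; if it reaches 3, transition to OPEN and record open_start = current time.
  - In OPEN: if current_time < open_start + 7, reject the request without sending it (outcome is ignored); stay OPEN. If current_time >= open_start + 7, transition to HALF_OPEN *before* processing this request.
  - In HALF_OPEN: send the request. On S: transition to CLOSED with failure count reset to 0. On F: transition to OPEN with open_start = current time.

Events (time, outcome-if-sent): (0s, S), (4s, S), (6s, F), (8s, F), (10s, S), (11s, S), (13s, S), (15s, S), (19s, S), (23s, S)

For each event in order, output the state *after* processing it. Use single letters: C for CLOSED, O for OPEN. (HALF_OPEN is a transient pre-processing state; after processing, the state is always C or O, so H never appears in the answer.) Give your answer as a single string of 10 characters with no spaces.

State after each event:
  event#1 t=0s outcome=S: state=CLOSED
  event#2 t=4s outcome=S: state=CLOSED
  event#3 t=6s outcome=F: state=CLOSED
  event#4 t=8s outcome=F: state=CLOSED
  event#5 t=10s outcome=S: state=CLOSED
  event#6 t=11s outcome=S: state=CLOSED
  event#7 t=13s outcome=S: state=CLOSED
  event#8 t=15s outcome=S: state=CLOSED
  event#9 t=19s outcome=S: state=CLOSED
  event#10 t=23s outcome=S: state=CLOSED

Answer: CCCCCCCCCC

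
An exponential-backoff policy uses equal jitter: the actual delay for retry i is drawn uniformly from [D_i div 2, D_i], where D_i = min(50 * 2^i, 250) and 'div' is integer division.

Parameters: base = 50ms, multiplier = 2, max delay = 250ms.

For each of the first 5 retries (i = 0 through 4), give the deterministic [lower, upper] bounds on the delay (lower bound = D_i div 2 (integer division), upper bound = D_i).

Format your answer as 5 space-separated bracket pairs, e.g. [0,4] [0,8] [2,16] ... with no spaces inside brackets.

Answer: [25,50] [50,100] [100,200] [125,250] [125,250]

Derivation:
Computing bounds per retry:
  i=0: D_i=min(50*2^0,250)=50, bounds=[25,50]
  i=1: D_i=min(50*2^1,250)=100, bounds=[50,100]
  i=2: D_i=min(50*2^2,250)=200, bounds=[100,200]
  i=3: D_i=min(50*2^3,250)=250, bounds=[125,250]
  i=4: D_i=min(50*2^4,250)=250, bounds=[125,250]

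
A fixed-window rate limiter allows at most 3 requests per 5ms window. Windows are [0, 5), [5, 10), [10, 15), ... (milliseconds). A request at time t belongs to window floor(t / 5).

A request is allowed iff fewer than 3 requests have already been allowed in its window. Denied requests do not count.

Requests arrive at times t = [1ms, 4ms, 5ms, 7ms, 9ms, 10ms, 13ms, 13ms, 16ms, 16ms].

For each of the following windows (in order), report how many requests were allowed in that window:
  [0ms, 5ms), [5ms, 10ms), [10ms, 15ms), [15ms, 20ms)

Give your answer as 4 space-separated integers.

Processing requests:
  req#1 t=1ms (window 0): ALLOW
  req#2 t=4ms (window 0): ALLOW
  req#3 t=5ms (window 1): ALLOW
  req#4 t=7ms (window 1): ALLOW
  req#5 t=9ms (window 1): ALLOW
  req#6 t=10ms (window 2): ALLOW
  req#7 t=13ms (window 2): ALLOW
  req#8 t=13ms (window 2): ALLOW
  req#9 t=16ms (window 3): ALLOW
  req#10 t=16ms (window 3): ALLOW

Allowed counts by window: 2 3 3 2

Answer: 2 3 3 2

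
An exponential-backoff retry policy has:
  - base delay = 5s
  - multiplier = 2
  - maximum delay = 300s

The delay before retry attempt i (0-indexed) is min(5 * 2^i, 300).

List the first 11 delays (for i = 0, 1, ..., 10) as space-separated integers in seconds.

Answer: 5 10 20 40 80 160 300 300 300 300 300

Derivation:
Computing each delay:
  i=0: min(5*2^0, 300) = 5
  i=1: min(5*2^1, 300) = 10
  i=2: min(5*2^2, 300) = 20
  i=3: min(5*2^3, 300) = 40
  i=4: min(5*2^4, 300) = 80
  i=5: min(5*2^5, 300) = 160
  i=6: min(5*2^6, 300) = 300
  i=7: min(5*2^7, 300) = 300
  i=8: min(5*2^8, 300) = 300
  i=9: min(5*2^9, 300) = 300
  i=10: min(5*2^10, 300) = 300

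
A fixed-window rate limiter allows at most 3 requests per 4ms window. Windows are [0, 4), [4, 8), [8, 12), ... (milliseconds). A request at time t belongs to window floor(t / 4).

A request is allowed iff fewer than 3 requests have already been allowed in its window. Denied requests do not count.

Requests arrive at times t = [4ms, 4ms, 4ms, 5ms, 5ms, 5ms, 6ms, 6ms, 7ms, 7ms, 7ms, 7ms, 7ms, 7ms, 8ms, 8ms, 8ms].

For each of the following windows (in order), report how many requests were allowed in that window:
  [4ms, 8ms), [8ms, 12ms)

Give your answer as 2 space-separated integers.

Processing requests:
  req#1 t=4ms (window 1): ALLOW
  req#2 t=4ms (window 1): ALLOW
  req#3 t=4ms (window 1): ALLOW
  req#4 t=5ms (window 1): DENY
  req#5 t=5ms (window 1): DENY
  req#6 t=5ms (window 1): DENY
  req#7 t=6ms (window 1): DENY
  req#8 t=6ms (window 1): DENY
  req#9 t=7ms (window 1): DENY
  req#10 t=7ms (window 1): DENY
  req#11 t=7ms (window 1): DENY
  req#12 t=7ms (window 1): DENY
  req#13 t=7ms (window 1): DENY
  req#14 t=7ms (window 1): DENY
  req#15 t=8ms (window 2): ALLOW
  req#16 t=8ms (window 2): ALLOW
  req#17 t=8ms (window 2): ALLOW

Allowed counts by window: 3 3

Answer: 3 3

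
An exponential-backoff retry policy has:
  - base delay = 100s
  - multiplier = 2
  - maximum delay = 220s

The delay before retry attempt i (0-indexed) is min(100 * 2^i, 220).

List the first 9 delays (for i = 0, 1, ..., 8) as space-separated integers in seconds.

Computing each delay:
  i=0: min(100*2^0, 220) = 100
  i=1: min(100*2^1, 220) = 200
  i=2: min(100*2^2, 220) = 220
  i=3: min(100*2^3, 220) = 220
  i=4: min(100*2^4, 220) = 220
  i=5: min(100*2^5, 220) = 220
  i=6: min(100*2^6, 220) = 220
  i=7: min(100*2^7, 220) = 220
  i=8: min(100*2^8, 220) = 220

Answer: 100 200 220 220 220 220 220 220 220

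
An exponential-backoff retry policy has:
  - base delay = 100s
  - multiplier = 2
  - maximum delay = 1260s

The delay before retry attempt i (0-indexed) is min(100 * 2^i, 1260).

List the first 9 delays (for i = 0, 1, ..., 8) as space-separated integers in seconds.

Answer: 100 200 400 800 1260 1260 1260 1260 1260

Derivation:
Computing each delay:
  i=0: min(100*2^0, 1260) = 100
  i=1: min(100*2^1, 1260) = 200
  i=2: min(100*2^2, 1260) = 400
  i=3: min(100*2^3, 1260) = 800
  i=4: min(100*2^4, 1260) = 1260
  i=5: min(100*2^5, 1260) = 1260
  i=6: min(100*2^6, 1260) = 1260
  i=7: min(100*2^7, 1260) = 1260
  i=8: min(100*2^8, 1260) = 1260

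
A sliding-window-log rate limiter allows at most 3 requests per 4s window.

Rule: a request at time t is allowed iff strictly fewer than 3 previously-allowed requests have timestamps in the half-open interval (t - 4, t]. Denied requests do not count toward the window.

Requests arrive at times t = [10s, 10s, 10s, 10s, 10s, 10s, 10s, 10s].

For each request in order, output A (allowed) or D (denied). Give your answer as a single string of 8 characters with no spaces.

Tracking allowed requests in the window:
  req#1 t=10s: ALLOW
  req#2 t=10s: ALLOW
  req#3 t=10s: ALLOW
  req#4 t=10s: DENY
  req#5 t=10s: DENY
  req#6 t=10s: DENY
  req#7 t=10s: DENY
  req#8 t=10s: DENY

Answer: AAADDDDD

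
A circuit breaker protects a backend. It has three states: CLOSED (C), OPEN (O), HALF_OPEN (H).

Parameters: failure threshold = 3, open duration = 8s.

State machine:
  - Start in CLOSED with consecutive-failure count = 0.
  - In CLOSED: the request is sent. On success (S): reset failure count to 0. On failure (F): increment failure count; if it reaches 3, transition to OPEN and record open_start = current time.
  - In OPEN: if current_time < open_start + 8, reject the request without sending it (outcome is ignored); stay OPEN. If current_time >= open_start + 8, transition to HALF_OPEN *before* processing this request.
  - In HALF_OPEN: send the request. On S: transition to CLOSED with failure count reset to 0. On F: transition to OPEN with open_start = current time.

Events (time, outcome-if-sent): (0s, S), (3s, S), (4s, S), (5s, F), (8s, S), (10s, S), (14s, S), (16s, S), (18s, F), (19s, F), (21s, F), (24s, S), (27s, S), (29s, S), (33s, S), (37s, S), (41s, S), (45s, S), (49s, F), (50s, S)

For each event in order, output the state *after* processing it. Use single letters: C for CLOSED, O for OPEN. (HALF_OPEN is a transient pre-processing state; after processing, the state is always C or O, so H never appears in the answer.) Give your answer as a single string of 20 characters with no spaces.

Answer: CCCCCCCCCCOOOCCCCCCC

Derivation:
State after each event:
  event#1 t=0s outcome=S: state=CLOSED
  event#2 t=3s outcome=S: state=CLOSED
  event#3 t=4s outcome=S: state=CLOSED
  event#4 t=5s outcome=F: state=CLOSED
  event#5 t=8s outcome=S: state=CLOSED
  event#6 t=10s outcome=S: state=CLOSED
  event#7 t=14s outcome=S: state=CLOSED
  event#8 t=16s outcome=S: state=CLOSED
  event#9 t=18s outcome=F: state=CLOSED
  event#10 t=19s outcome=F: state=CLOSED
  event#11 t=21s outcome=F: state=OPEN
  event#12 t=24s outcome=S: state=OPEN
  event#13 t=27s outcome=S: state=OPEN
  event#14 t=29s outcome=S: state=CLOSED
  event#15 t=33s outcome=S: state=CLOSED
  event#16 t=37s outcome=S: state=CLOSED
  event#17 t=41s outcome=S: state=CLOSED
  event#18 t=45s outcome=S: state=CLOSED
  event#19 t=49s outcome=F: state=CLOSED
  event#20 t=50s outcome=S: state=CLOSED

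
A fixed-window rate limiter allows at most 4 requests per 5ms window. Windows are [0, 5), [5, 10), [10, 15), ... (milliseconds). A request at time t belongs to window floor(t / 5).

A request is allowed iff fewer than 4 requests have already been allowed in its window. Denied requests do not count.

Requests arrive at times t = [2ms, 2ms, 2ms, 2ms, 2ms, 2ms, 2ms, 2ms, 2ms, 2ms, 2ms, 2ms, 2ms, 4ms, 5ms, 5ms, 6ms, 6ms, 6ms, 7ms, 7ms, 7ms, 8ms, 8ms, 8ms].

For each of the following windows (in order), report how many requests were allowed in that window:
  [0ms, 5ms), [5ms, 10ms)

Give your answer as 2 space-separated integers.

Processing requests:
  req#1 t=2ms (window 0): ALLOW
  req#2 t=2ms (window 0): ALLOW
  req#3 t=2ms (window 0): ALLOW
  req#4 t=2ms (window 0): ALLOW
  req#5 t=2ms (window 0): DENY
  req#6 t=2ms (window 0): DENY
  req#7 t=2ms (window 0): DENY
  req#8 t=2ms (window 0): DENY
  req#9 t=2ms (window 0): DENY
  req#10 t=2ms (window 0): DENY
  req#11 t=2ms (window 0): DENY
  req#12 t=2ms (window 0): DENY
  req#13 t=2ms (window 0): DENY
  req#14 t=4ms (window 0): DENY
  req#15 t=5ms (window 1): ALLOW
  req#16 t=5ms (window 1): ALLOW
  req#17 t=6ms (window 1): ALLOW
  req#18 t=6ms (window 1): ALLOW
  req#19 t=6ms (window 1): DENY
  req#20 t=7ms (window 1): DENY
  req#21 t=7ms (window 1): DENY
  req#22 t=7ms (window 1): DENY
  req#23 t=8ms (window 1): DENY
  req#24 t=8ms (window 1): DENY
  req#25 t=8ms (window 1): DENY

Allowed counts by window: 4 4

Answer: 4 4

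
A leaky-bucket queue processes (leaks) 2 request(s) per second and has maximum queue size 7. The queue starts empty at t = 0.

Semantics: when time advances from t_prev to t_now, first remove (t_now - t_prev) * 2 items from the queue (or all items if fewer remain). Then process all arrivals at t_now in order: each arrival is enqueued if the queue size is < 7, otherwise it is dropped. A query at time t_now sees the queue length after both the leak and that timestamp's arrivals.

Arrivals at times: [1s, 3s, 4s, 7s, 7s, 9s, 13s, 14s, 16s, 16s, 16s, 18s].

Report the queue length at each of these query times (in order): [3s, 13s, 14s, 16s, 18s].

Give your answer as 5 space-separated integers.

Answer: 1 1 1 3 1

Derivation:
Queue lengths at query times:
  query t=3s: backlog = 1
  query t=13s: backlog = 1
  query t=14s: backlog = 1
  query t=16s: backlog = 3
  query t=18s: backlog = 1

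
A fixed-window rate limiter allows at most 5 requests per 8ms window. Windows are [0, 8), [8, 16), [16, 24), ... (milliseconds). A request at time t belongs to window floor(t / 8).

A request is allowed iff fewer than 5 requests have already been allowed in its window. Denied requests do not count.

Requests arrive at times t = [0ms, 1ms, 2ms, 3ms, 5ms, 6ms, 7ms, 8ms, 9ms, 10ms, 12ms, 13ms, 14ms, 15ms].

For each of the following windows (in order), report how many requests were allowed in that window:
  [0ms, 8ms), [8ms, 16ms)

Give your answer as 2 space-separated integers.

Answer: 5 5

Derivation:
Processing requests:
  req#1 t=0ms (window 0): ALLOW
  req#2 t=1ms (window 0): ALLOW
  req#3 t=2ms (window 0): ALLOW
  req#4 t=3ms (window 0): ALLOW
  req#5 t=5ms (window 0): ALLOW
  req#6 t=6ms (window 0): DENY
  req#7 t=7ms (window 0): DENY
  req#8 t=8ms (window 1): ALLOW
  req#9 t=9ms (window 1): ALLOW
  req#10 t=10ms (window 1): ALLOW
  req#11 t=12ms (window 1): ALLOW
  req#12 t=13ms (window 1): ALLOW
  req#13 t=14ms (window 1): DENY
  req#14 t=15ms (window 1): DENY

Allowed counts by window: 5 5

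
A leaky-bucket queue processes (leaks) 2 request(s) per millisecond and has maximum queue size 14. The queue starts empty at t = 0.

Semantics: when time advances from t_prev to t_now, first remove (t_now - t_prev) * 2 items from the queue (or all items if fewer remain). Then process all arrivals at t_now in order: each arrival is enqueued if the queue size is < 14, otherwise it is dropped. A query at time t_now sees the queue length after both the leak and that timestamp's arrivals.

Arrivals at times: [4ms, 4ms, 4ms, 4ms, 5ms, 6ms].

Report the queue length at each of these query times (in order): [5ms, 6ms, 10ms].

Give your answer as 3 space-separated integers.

Answer: 3 2 0

Derivation:
Queue lengths at query times:
  query t=5ms: backlog = 3
  query t=6ms: backlog = 2
  query t=10ms: backlog = 0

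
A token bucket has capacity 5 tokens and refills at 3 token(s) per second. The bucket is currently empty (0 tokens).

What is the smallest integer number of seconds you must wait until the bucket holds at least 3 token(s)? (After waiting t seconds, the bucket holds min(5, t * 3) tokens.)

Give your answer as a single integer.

Need t * 3 >= 3, so t >= 3/3.
Smallest integer t = ceil(3/3) = 1.

Answer: 1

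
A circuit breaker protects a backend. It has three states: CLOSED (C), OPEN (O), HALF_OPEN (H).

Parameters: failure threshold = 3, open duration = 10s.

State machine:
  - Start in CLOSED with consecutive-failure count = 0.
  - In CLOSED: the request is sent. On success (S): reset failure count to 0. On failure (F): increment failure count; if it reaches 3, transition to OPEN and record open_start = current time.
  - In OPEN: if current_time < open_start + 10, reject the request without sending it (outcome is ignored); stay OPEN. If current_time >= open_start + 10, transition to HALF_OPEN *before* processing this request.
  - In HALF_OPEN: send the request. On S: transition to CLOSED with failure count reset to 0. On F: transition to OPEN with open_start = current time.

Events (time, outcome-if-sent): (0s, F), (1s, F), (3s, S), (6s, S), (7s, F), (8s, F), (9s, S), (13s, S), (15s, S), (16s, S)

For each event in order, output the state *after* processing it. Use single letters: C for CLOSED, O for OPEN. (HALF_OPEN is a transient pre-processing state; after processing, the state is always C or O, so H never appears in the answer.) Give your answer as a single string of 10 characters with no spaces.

Answer: CCCCCCCCCC

Derivation:
State after each event:
  event#1 t=0s outcome=F: state=CLOSED
  event#2 t=1s outcome=F: state=CLOSED
  event#3 t=3s outcome=S: state=CLOSED
  event#4 t=6s outcome=S: state=CLOSED
  event#5 t=7s outcome=F: state=CLOSED
  event#6 t=8s outcome=F: state=CLOSED
  event#7 t=9s outcome=S: state=CLOSED
  event#8 t=13s outcome=S: state=CLOSED
  event#9 t=15s outcome=S: state=CLOSED
  event#10 t=16s outcome=S: state=CLOSED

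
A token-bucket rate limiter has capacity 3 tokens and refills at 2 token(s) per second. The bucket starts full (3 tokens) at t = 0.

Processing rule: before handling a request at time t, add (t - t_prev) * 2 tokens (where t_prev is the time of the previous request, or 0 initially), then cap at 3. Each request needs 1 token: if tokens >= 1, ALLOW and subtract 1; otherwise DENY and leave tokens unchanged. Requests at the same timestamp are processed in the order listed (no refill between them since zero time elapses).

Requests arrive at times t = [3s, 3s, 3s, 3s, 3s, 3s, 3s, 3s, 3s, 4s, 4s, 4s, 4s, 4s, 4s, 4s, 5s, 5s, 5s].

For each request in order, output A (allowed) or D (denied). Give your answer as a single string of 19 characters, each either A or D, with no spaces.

Simulating step by step:
  req#1 t=3s: ALLOW
  req#2 t=3s: ALLOW
  req#3 t=3s: ALLOW
  req#4 t=3s: DENY
  req#5 t=3s: DENY
  req#6 t=3s: DENY
  req#7 t=3s: DENY
  req#8 t=3s: DENY
  req#9 t=3s: DENY
  req#10 t=4s: ALLOW
  req#11 t=4s: ALLOW
  req#12 t=4s: DENY
  req#13 t=4s: DENY
  req#14 t=4s: DENY
  req#15 t=4s: DENY
  req#16 t=4s: DENY
  req#17 t=5s: ALLOW
  req#18 t=5s: ALLOW
  req#19 t=5s: DENY

Answer: AAADDDDDDAADDDDDAAD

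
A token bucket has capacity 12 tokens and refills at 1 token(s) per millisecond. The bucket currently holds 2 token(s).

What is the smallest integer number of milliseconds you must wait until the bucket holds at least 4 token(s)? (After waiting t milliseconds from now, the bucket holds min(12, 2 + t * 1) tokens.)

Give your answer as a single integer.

Need 2 + t * 1 >= 4, so t >= 2/1.
Smallest integer t = ceil(2/1) = 2.

Answer: 2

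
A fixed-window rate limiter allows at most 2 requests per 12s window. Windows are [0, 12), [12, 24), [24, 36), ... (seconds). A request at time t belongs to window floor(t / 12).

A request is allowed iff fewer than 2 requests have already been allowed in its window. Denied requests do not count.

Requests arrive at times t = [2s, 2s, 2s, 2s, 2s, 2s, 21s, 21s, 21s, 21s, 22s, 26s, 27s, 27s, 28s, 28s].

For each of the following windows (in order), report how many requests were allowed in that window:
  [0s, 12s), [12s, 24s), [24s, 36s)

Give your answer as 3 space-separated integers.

Processing requests:
  req#1 t=2s (window 0): ALLOW
  req#2 t=2s (window 0): ALLOW
  req#3 t=2s (window 0): DENY
  req#4 t=2s (window 0): DENY
  req#5 t=2s (window 0): DENY
  req#6 t=2s (window 0): DENY
  req#7 t=21s (window 1): ALLOW
  req#8 t=21s (window 1): ALLOW
  req#9 t=21s (window 1): DENY
  req#10 t=21s (window 1): DENY
  req#11 t=22s (window 1): DENY
  req#12 t=26s (window 2): ALLOW
  req#13 t=27s (window 2): ALLOW
  req#14 t=27s (window 2): DENY
  req#15 t=28s (window 2): DENY
  req#16 t=28s (window 2): DENY

Allowed counts by window: 2 2 2

Answer: 2 2 2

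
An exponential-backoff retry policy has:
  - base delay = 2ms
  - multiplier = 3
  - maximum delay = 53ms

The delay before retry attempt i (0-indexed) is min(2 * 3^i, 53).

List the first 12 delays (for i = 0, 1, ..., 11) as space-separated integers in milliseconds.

Computing each delay:
  i=0: min(2*3^0, 53) = 2
  i=1: min(2*3^1, 53) = 6
  i=2: min(2*3^2, 53) = 18
  i=3: min(2*3^3, 53) = 53
  i=4: min(2*3^4, 53) = 53
  i=5: min(2*3^5, 53) = 53
  i=6: min(2*3^6, 53) = 53
  i=7: min(2*3^7, 53) = 53
  i=8: min(2*3^8, 53) = 53
  i=9: min(2*3^9, 53) = 53
  i=10: min(2*3^10, 53) = 53
  i=11: min(2*3^11, 53) = 53

Answer: 2 6 18 53 53 53 53 53 53 53 53 53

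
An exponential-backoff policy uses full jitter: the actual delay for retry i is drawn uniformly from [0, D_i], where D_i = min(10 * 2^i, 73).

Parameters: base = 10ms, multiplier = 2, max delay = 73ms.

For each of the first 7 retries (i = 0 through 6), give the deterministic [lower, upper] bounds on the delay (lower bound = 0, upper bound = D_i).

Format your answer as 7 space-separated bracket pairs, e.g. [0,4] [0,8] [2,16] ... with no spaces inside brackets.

Computing bounds per retry:
  i=0: D_i=min(10*2^0,73)=10, bounds=[0,10]
  i=1: D_i=min(10*2^1,73)=20, bounds=[0,20]
  i=2: D_i=min(10*2^2,73)=40, bounds=[0,40]
  i=3: D_i=min(10*2^3,73)=73, bounds=[0,73]
  i=4: D_i=min(10*2^4,73)=73, bounds=[0,73]
  i=5: D_i=min(10*2^5,73)=73, bounds=[0,73]
  i=6: D_i=min(10*2^6,73)=73, bounds=[0,73]

Answer: [0,10] [0,20] [0,40] [0,73] [0,73] [0,73] [0,73]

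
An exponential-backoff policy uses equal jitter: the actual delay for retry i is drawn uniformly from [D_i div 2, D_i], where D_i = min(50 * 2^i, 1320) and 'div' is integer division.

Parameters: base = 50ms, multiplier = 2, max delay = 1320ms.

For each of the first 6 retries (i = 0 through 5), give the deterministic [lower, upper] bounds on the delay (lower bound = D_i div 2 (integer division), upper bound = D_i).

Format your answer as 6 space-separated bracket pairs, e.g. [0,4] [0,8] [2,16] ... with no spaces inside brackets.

Answer: [25,50] [50,100] [100,200] [200,400] [400,800] [660,1320]

Derivation:
Computing bounds per retry:
  i=0: D_i=min(50*2^0,1320)=50, bounds=[25,50]
  i=1: D_i=min(50*2^1,1320)=100, bounds=[50,100]
  i=2: D_i=min(50*2^2,1320)=200, bounds=[100,200]
  i=3: D_i=min(50*2^3,1320)=400, bounds=[200,400]
  i=4: D_i=min(50*2^4,1320)=800, bounds=[400,800]
  i=5: D_i=min(50*2^5,1320)=1320, bounds=[660,1320]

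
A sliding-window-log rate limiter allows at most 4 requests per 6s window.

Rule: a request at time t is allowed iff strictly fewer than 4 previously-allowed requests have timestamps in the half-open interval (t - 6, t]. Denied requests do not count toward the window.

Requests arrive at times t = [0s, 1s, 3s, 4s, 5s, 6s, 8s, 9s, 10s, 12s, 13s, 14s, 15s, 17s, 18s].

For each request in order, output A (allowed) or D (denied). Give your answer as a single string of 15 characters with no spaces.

Answer: AAAADAAAAADAAAA

Derivation:
Tracking allowed requests in the window:
  req#1 t=0s: ALLOW
  req#2 t=1s: ALLOW
  req#3 t=3s: ALLOW
  req#4 t=4s: ALLOW
  req#5 t=5s: DENY
  req#6 t=6s: ALLOW
  req#7 t=8s: ALLOW
  req#8 t=9s: ALLOW
  req#9 t=10s: ALLOW
  req#10 t=12s: ALLOW
  req#11 t=13s: DENY
  req#12 t=14s: ALLOW
  req#13 t=15s: ALLOW
  req#14 t=17s: ALLOW
  req#15 t=18s: ALLOW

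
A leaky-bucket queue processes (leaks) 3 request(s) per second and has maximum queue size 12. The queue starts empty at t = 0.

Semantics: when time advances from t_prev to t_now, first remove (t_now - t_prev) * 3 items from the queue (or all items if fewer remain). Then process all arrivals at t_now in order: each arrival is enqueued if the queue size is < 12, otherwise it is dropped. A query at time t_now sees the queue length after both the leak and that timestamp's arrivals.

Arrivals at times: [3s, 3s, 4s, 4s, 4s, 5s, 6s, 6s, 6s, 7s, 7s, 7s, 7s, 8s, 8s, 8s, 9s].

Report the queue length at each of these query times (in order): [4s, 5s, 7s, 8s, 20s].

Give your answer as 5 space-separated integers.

Answer: 3 1 4 4 0

Derivation:
Queue lengths at query times:
  query t=4s: backlog = 3
  query t=5s: backlog = 1
  query t=7s: backlog = 4
  query t=8s: backlog = 4
  query t=20s: backlog = 0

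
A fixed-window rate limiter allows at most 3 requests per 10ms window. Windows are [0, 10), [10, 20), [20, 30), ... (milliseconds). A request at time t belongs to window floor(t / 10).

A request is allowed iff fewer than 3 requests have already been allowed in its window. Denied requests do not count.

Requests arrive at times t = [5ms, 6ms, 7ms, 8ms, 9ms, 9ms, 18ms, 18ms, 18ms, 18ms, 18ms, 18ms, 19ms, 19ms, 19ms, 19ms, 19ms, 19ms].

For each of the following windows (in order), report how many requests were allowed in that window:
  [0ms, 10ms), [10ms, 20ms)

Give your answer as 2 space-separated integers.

Processing requests:
  req#1 t=5ms (window 0): ALLOW
  req#2 t=6ms (window 0): ALLOW
  req#3 t=7ms (window 0): ALLOW
  req#4 t=8ms (window 0): DENY
  req#5 t=9ms (window 0): DENY
  req#6 t=9ms (window 0): DENY
  req#7 t=18ms (window 1): ALLOW
  req#8 t=18ms (window 1): ALLOW
  req#9 t=18ms (window 1): ALLOW
  req#10 t=18ms (window 1): DENY
  req#11 t=18ms (window 1): DENY
  req#12 t=18ms (window 1): DENY
  req#13 t=19ms (window 1): DENY
  req#14 t=19ms (window 1): DENY
  req#15 t=19ms (window 1): DENY
  req#16 t=19ms (window 1): DENY
  req#17 t=19ms (window 1): DENY
  req#18 t=19ms (window 1): DENY

Allowed counts by window: 3 3

Answer: 3 3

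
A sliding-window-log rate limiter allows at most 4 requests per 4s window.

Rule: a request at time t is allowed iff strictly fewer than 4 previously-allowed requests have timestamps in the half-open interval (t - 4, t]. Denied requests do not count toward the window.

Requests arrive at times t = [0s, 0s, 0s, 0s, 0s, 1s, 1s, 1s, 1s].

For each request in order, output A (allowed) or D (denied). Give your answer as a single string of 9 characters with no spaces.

Answer: AAAADDDDD

Derivation:
Tracking allowed requests in the window:
  req#1 t=0s: ALLOW
  req#2 t=0s: ALLOW
  req#3 t=0s: ALLOW
  req#4 t=0s: ALLOW
  req#5 t=0s: DENY
  req#6 t=1s: DENY
  req#7 t=1s: DENY
  req#8 t=1s: DENY
  req#9 t=1s: DENY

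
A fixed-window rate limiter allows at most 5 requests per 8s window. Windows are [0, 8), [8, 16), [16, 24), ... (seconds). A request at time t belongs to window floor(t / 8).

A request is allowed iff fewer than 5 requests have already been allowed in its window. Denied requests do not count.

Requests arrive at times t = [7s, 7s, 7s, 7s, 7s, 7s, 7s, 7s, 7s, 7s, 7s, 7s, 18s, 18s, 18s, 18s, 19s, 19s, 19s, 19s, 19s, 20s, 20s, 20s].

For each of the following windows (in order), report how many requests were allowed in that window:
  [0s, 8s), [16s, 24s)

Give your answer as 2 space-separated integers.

Processing requests:
  req#1 t=7s (window 0): ALLOW
  req#2 t=7s (window 0): ALLOW
  req#3 t=7s (window 0): ALLOW
  req#4 t=7s (window 0): ALLOW
  req#5 t=7s (window 0): ALLOW
  req#6 t=7s (window 0): DENY
  req#7 t=7s (window 0): DENY
  req#8 t=7s (window 0): DENY
  req#9 t=7s (window 0): DENY
  req#10 t=7s (window 0): DENY
  req#11 t=7s (window 0): DENY
  req#12 t=7s (window 0): DENY
  req#13 t=18s (window 2): ALLOW
  req#14 t=18s (window 2): ALLOW
  req#15 t=18s (window 2): ALLOW
  req#16 t=18s (window 2): ALLOW
  req#17 t=19s (window 2): ALLOW
  req#18 t=19s (window 2): DENY
  req#19 t=19s (window 2): DENY
  req#20 t=19s (window 2): DENY
  req#21 t=19s (window 2): DENY
  req#22 t=20s (window 2): DENY
  req#23 t=20s (window 2): DENY
  req#24 t=20s (window 2): DENY

Allowed counts by window: 5 5

Answer: 5 5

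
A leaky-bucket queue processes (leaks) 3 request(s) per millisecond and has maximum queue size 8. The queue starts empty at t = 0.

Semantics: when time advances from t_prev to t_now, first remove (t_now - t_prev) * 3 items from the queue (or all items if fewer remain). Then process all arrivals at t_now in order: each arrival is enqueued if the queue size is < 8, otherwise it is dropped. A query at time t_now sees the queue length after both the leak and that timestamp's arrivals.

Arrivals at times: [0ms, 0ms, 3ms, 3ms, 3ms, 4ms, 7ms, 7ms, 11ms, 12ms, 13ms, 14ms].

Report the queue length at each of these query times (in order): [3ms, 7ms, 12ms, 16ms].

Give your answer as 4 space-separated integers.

Answer: 3 2 1 0

Derivation:
Queue lengths at query times:
  query t=3ms: backlog = 3
  query t=7ms: backlog = 2
  query t=12ms: backlog = 1
  query t=16ms: backlog = 0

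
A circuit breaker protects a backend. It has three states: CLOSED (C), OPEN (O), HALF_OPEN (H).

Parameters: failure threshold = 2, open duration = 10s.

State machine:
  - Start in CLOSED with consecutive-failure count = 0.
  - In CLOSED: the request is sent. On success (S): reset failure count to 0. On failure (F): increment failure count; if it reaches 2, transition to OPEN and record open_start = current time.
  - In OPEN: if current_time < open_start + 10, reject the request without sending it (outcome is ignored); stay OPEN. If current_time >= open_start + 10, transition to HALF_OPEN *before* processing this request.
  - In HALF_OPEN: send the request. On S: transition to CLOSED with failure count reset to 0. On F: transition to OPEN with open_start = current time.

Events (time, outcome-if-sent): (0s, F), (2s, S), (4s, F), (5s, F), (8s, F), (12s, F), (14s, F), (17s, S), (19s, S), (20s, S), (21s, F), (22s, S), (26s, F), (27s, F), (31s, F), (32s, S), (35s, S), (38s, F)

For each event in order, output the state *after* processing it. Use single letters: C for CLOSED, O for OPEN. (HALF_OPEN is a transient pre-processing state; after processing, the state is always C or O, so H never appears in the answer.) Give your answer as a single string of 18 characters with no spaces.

State after each event:
  event#1 t=0s outcome=F: state=CLOSED
  event#2 t=2s outcome=S: state=CLOSED
  event#3 t=4s outcome=F: state=CLOSED
  event#4 t=5s outcome=F: state=OPEN
  event#5 t=8s outcome=F: state=OPEN
  event#6 t=12s outcome=F: state=OPEN
  event#7 t=14s outcome=F: state=OPEN
  event#8 t=17s outcome=S: state=CLOSED
  event#9 t=19s outcome=S: state=CLOSED
  event#10 t=20s outcome=S: state=CLOSED
  event#11 t=21s outcome=F: state=CLOSED
  event#12 t=22s outcome=S: state=CLOSED
  event#13 t=26s outcome=F: state=CLOSED
  event#14 t=27s outcome=F: state=OPEN
  event#15 t=31s outcome=F: state=OPEN
  event#16 t=32s outcome=S: state=OPEN
  event#17 t=35s outcome=S: state=OPEN
  event#18 t=38s outcome=F: state=OPEN

Answer: CCCOOOOCCCCCCOOOOO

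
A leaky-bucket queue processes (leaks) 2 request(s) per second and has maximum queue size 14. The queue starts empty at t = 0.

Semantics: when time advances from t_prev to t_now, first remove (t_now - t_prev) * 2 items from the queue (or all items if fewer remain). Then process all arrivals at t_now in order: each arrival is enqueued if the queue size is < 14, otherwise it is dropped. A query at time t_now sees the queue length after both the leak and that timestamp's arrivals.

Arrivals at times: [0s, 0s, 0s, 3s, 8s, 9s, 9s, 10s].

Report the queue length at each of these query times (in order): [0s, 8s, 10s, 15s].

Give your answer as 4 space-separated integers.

Answer: 3 1 1 0

Derivation:
Queue lengths at query times:
  query t=0s: backlog = 3
  query t=8s: backlog = 1
  query t=10s: backlog = 1
  query t=15s: backlog = 0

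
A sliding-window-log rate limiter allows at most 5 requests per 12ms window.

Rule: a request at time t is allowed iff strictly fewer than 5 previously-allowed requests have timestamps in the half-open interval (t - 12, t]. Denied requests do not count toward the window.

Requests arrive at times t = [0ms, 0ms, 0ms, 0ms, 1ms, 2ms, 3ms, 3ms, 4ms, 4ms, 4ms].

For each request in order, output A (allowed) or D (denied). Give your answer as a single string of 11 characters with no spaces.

Tracking allowed requests in the window:
  req#1 t=0ms: ALLOW
  req#2 t=0ms: ALLOW
  req#3 t=0ms: ALLOW
  req#4 t=0ms: ALLOW
  req#5 t=1ms: ALLOW
  req#6 t=2ms: DENY
  req#7 t=3ms: DENY
  req#8 t=3ms: DENY
  req#9 t=4ms: DENY
  req#10 t=4ms: DENY
  req#11 t=4ms: DENY

Answer: AAAAADDDDDD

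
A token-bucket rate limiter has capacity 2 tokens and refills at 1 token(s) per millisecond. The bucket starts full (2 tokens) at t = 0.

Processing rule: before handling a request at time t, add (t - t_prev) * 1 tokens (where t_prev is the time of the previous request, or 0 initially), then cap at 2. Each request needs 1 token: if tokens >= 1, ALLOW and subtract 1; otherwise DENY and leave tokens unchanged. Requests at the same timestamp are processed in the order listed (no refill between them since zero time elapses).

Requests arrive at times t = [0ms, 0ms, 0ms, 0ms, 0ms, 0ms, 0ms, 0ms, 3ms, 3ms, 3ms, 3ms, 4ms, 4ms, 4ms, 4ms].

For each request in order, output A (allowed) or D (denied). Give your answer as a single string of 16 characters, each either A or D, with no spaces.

Simulating step by step:
  req#1 t=0ms: ALLOW
  req#2 t=0ms: ALLOW
  req#3 t=0ms: DENY
  req#4 t=0ms: DENY
  req#5 t=0ms: DENY
  req#6 t=0ms: DENY
  req#7 t=0ms: DENY
  req#8 t=0ms: DENY
  req#9 t=3ms: ALLOW
  req#10 t=3ms: ALLOW
  req#11 t=3ms: DENY
  req#12 t=3ms: DENY
  req#13 t=4ms: ALLOW
  req#14 t=4ms: DENY
  req#15 t=4ms: DENY
  req#16 t=4ms: DENY

Answer: AADDDDDDAADDADDD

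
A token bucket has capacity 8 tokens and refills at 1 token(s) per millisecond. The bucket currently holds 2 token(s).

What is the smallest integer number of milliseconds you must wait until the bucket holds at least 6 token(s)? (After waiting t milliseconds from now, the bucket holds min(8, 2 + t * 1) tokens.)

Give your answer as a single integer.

Need 2 + t * 1 >= 6, so t >= 4/1.
Smallest integer t = ceil(4/1) = 4.

Answer: 4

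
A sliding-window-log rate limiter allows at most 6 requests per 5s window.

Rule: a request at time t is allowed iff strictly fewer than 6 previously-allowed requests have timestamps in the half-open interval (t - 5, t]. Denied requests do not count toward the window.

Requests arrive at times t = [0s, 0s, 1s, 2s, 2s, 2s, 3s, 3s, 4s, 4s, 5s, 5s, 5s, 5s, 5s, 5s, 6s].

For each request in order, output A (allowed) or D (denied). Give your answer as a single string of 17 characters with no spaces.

Tracking allowed requests in the window:
  req#1 t=0s: ALLOW
  req#2 t=0s: ALLOW
  req#3 t=1s: ALLOW
  req#4 t=2s: ALLOW
  req#5 t=2s: ALLOW
  req#6 t=2s: ALLOW
  req#7 t=3s: DENY
  req#8 t=3s: DENY
  req#9 t=4s: DENY
  req#10 t=4s: DENY
  req#11 t=5s: ALLOW
  req#12 t=5s: ALLOW
  req#13 t=5s: DENY
  req#14 t=5s: DENY
  req#15 t=5s: DENY
  req#16 t=5s: DENY
  req#17 t=6s: ALLOW

Answer: AAAAAADDDDAADDDDA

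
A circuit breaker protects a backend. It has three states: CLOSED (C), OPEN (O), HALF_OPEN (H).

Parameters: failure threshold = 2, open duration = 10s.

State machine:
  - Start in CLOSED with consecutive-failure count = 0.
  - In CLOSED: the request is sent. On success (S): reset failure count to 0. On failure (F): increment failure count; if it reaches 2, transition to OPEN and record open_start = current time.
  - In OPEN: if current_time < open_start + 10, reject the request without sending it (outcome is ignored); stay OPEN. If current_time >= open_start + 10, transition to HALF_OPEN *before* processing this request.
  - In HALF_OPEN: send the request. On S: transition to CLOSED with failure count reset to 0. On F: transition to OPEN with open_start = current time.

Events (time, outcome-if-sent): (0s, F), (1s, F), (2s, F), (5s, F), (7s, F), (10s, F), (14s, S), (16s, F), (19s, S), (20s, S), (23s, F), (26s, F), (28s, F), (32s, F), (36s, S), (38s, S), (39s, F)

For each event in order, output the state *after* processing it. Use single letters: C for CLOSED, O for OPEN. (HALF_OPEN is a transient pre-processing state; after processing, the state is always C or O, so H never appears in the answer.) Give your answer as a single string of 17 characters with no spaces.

Answer: COOOOOCCCCCOOOCCC

Derivation:
State after each event:
  event#1 t=0s outcome=F: state=CLOSED
  event#2 t=1s outcome=F: state=OPEN
  event#3 t=2s outcome=F: state=OPEN
  event#4 t=5s outcome=F: state=OPEN
  event#5 t=7s outcome=F: state=OPEN
  event#6 t=10s outcome=F: state=OPEN
  event#7 t=14s outcome=S: state=CLOSED
  event#8 t=16s outcome=F: state=CLOSED
  event#9 t=19s outcome=S: state=CLOSED
  event#10 t=20s outcome=S: state=CLOSED
  event#11 t=23s outcome=F: state=CLOSED
  event#12 t=26s outcome=F: state=OPEN
  event#13 t=28s outcome=F: state=OPEN
  event#14 t=32s outcome=F: state=OPEN
  event#15 t=36s outcome=S: state=CLOSED
  event#16 t=38s outcome=S: state=CLOSED
  event#17 t=39s outcome=F: state=CLOSED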